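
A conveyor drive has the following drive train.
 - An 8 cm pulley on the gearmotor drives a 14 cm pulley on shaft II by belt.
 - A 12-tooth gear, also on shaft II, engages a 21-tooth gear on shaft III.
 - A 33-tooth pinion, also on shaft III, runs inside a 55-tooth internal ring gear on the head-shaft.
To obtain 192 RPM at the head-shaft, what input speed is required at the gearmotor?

Overall ratio R = 1.75 × 1.75 × 1.6667 = 5.1042.
Required input speed = output speed × R = 192 × 5.1042 = 980 RPM.

980 RPM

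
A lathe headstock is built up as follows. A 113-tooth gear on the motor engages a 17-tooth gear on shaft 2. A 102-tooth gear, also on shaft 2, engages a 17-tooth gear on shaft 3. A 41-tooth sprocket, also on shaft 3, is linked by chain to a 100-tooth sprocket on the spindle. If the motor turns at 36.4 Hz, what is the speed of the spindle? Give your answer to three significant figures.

the motor → shaft 2 (gear mesh, 17/113): 36.4 ÷ 0.15044 = 241.95 Hz
shaft 2 → shaft 3 (gear mesh, 17/102): 241.95 ÷ 0.16667 = 1451.7 Hz
shaft 3 → the spindle (chain, 100/41): 1451.7 ÷ 2.439 = 595.2 Hz

595 Hz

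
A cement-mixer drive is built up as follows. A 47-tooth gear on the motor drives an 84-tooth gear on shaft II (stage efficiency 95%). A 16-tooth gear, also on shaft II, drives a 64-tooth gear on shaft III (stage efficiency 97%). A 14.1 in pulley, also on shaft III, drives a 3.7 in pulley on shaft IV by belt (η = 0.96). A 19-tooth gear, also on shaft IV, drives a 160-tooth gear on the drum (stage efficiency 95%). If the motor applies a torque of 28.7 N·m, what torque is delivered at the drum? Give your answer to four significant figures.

After the gear mesh (84/47): 28.7 × 1.7872 × 0.95 = 48.729 N·m
After the gear mesh (64/16): 48.729 × 4 × 0.97 = 189.07 N·m
After the belt (3.7/14.1): 189.07 × 0.26241 × 0.96 = 47.629 N·m
After the gear mesh (160/19): 47.629 × 8.4211 × 0.95 = 381.03 N·m

381.0 N·m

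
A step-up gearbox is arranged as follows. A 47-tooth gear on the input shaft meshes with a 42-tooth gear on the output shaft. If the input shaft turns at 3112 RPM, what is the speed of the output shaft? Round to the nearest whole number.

3482 RPM

Gear mesh: ratio = 42/47 = 0.89362, so the output shaft turns at 3112 / 0.89362 = 3482.5 RPM.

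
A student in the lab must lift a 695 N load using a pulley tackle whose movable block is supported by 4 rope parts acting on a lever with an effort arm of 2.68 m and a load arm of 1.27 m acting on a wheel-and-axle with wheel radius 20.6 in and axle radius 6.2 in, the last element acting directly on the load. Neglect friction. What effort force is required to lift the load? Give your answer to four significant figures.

24.78 N

Block-and-tackle MA = number of supporting rope parts = 4.
Lever MA = effort arm / load arm = 2.68/1.27 = 2.1102.
Wheel-and-axle MA = R/r = 20.6/6.2 = 3.3226.
Combined ideal MA = 4 × 2.1102 × 3.3226 = 28.046.
Effort = load / MA = 695 / 28.046 = 24.781 N.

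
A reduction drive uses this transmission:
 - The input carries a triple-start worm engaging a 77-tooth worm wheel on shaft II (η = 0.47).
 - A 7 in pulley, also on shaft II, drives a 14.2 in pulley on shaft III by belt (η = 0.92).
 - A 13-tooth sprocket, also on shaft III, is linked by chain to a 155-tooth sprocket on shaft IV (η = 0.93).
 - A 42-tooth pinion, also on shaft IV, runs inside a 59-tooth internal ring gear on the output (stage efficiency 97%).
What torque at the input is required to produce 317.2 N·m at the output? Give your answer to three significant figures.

Overall ratio R = 25.667 × 2.0286 × 11.923 × 1.4048 = 872.07; overall efficiency η = 0.47 × 0.92 × 0.93 × 0.97 = 0.3901.
Input torque = output torque / (R × η) = 317.2 / (872.07 × 0.3901) = 0.93249 N·m.

0.932 N·m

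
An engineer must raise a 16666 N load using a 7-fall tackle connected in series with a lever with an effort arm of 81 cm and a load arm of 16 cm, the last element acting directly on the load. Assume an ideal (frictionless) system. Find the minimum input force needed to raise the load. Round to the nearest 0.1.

470.3 N

Block-and-tackle MA = number of supporting rope parts = 7.
Lever MA = effort arm / load arm = 81/16 = 5.0625.
Combined ideal MA = 7 × 5.0625 = 35.438.
Effort = load / MA = 16666 / 35.438 = 470.29 N.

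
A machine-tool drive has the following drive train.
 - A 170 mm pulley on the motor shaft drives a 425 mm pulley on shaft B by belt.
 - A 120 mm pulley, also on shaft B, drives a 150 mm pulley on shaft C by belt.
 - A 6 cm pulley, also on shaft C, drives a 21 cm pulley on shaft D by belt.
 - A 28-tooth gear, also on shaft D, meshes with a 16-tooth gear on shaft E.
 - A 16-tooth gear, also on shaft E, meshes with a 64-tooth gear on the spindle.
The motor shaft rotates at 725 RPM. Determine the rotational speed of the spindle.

29 RPM

the motor shaft → shaft B (belt, 425/170): 725 ÷ 2.5 = 290 RPM
shaft B → shaft C (belt, 150/120): 290 ÷ 1.25 = 232 RPM
shaft C → shaft D (belt, 21/6): 232 ÷ 3.5 = 66.286 RPM
shaft D → shaft E (gear mesh, 16/28): 66.286 ÷ 0.57143 = 116 RPM
shaft E → the spindle (gear mesh, 64/16): 116 ÷ 4 = 29 RPM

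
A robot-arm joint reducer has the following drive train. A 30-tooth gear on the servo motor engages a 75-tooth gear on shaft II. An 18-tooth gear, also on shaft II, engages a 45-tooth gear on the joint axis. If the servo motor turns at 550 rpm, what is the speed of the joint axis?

88 rpm

the servo motor → shaft II (gear mesh, 75/30): 550 ÷ 2.5 = 220 rpm
shaft II → the joint axis (gear mesh, 45/18): 220 ÷ 2.5 = 88 rpm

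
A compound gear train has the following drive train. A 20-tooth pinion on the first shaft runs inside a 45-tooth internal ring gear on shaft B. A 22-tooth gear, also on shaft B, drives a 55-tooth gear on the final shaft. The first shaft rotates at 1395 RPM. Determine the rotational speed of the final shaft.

248 RPM

the first shaft → shaft B (internal gear, 45/20): 1395 ÷ 2.25 = 620 RPM
shaft B → the final shaft (gear mesh, 55/22): 620 ÷ 2.5 = 248 RPM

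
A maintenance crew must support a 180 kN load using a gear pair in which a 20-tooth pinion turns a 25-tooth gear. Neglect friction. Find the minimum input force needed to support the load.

Gear pair MA = 25/20 = 1.25.
Effort = load / MA = 180 / 1.25 = 144 kN.

144 kN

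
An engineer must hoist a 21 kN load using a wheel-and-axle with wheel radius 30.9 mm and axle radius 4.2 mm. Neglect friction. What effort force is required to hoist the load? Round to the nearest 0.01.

2.85 kN

Wheel-and-axle MA = R/r = 30.9/4.2 = 7.3571.
Effort = load / MA = 21 / 7.3571 = 2.8544 kN.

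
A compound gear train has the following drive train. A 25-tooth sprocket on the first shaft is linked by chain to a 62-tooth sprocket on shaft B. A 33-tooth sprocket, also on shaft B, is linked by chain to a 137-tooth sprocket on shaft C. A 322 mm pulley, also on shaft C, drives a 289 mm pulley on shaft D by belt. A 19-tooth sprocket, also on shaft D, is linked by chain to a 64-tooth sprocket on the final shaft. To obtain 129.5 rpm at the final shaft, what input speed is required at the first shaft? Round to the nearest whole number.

4031 rpm

Overall ratio R = 2.48 × 4.1515 × 0.89752 × 3.3684 = 31.126.
Required input speed = output speed × R = 129.5 × 31.126 = 4030.8 rpm.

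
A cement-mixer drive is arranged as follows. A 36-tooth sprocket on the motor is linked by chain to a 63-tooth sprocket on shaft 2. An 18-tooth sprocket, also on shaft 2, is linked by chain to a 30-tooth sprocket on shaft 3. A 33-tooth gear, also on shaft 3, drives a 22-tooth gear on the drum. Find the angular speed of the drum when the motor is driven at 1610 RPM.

chain 63/36 = 1.75 → 1610/1.75 = 920 RPM
chain 30/18 = 1.6667 → 920/1.6667 = 552 RPM
gear mesh 22/33 = 0.66667 → 552/0.66667 = 828 RPM

828 RPM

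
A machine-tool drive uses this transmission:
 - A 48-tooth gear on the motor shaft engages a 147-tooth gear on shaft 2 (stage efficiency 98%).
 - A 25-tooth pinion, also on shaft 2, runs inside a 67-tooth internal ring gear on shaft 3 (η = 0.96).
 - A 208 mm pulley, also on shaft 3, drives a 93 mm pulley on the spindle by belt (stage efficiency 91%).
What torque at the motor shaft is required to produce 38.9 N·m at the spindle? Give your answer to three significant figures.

12.4 N·m

Overall ratio R = 3.0625 × 2.68 × 0.44712 = 3.6697; overall efficiency η = 0.98 × 0.96 × 0.91 = 0.8561.
Input torque = output torque / (R × η) = 38.9 / (3.6697 × 0.8561) = 12.382 N·m.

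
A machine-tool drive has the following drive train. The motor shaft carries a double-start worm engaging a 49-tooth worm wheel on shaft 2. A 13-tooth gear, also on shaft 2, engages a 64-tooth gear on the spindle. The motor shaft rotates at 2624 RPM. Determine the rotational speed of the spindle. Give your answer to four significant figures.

21.76 RPM

Worm: ratio = 49/2 = 24.5, so shaft 2 turns at 2624 / 24.5 = 107.1 RPM.
Gear mesh: ratio = 64/13 = 4.9231, so the spindle turns at 107.1 / 4.9231 = 21.755 RPM.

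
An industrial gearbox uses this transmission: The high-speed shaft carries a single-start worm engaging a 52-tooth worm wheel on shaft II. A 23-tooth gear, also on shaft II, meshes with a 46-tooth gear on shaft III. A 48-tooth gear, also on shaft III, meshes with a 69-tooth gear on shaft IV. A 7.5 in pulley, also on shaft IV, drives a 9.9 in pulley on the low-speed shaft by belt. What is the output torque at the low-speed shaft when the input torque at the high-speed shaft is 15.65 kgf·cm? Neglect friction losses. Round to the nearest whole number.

3088 kgf·cm

After the worm (52/1): 15.65 × 52 = 813.8 kgf·cm
After the gear mesh (46/23): 813.8 × 2 = 1627.6 kgf·cm
After the gear mesh (69/48): 1627.6 × 1.4375 = 2339.7 kgf·cm
After the belt (9.9/7.5): 2339.7 × 1.32 = 3088.4 kgf·cm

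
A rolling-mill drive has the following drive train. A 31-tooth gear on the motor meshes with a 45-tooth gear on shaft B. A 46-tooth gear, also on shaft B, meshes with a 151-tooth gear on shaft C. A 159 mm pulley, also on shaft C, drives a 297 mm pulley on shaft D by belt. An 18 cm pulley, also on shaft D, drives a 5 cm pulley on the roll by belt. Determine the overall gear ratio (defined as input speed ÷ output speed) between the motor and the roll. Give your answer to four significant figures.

2.472

Each stage contributes driven/driver: gear mesh 45/31 = 1.4516, gear mesh 151/46 = 3.2826, belt 297/159 = 1.8679, belt 5/18 = 0.27778.
Overall: 1.4516 × 3.2826 × 1.8679 × 0.27778 = 2.4724.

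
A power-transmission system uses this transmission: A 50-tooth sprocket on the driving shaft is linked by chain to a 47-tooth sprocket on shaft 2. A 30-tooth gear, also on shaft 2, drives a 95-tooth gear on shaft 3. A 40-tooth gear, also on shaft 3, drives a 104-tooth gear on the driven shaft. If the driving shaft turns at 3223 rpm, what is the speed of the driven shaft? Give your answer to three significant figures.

416 rpm

chain 47/50 = 0.94 → 3223/0.94 = 3428.7 rpm
gear mesh 95/30 = 3.1667 → 3428.7/3.1667 = 1082.8 rpm
gear mesh 104/40 = 2.6 → 1082.8/2.6 = 416.44 rpm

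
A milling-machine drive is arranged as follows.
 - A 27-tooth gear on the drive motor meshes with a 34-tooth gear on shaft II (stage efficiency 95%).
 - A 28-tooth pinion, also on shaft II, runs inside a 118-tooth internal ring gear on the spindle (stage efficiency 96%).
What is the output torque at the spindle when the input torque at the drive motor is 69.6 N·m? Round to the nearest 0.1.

Gear mesh: ratio = 34/27 = 1.2593; torque at shaft II = 69.6 × 1.2593 × 0.95 = 83.262 N·m.
Internal gear: ratio = 118/28 = 4.2143; torque at the spindle = 83.262 × 4.2143 × 0.96 = 336.86 N·m.

336.9 N·m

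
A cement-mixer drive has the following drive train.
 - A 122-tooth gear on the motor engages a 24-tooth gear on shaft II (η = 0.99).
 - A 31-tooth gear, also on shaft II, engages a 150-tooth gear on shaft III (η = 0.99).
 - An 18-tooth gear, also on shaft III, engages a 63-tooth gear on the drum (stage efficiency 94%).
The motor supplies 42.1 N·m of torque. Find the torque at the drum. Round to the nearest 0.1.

Gear mesh: ratio = 24/122 = 0.19672; torque at shaft II = 42.1 × 0.19672 × 0.99 = 8.1991 N·m.
Gear mesh: ratio = 150/31 = 4.8387; torque at shaft III = 8.1991 × 4.8387 × 0.99 = 39.277 N·m.
Gear mesh: ratio = 63/18 = 3.5; torque at the drum = 39.277 × 3.5 × 0.94 = 129.22 N·m.

129.2 N·m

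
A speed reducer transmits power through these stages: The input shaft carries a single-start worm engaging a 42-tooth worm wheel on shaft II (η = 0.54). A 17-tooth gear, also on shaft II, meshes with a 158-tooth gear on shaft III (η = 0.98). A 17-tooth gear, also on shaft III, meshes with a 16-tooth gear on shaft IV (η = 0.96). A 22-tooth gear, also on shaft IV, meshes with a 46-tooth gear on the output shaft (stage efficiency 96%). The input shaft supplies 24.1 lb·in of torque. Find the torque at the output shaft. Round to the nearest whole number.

Worm: ratio = 42/1 = 42; torque at shaft II = 24.1 × 42 × 0.54 = 546.59 lb·in.
Gear mesh: ratio = 158/17 = 9.2941; torque at shaft III = 546.59 × 9.2941 × 0.98 = 4978.5 lb·in.
Gear mesh: ratio = 16/17 = 0.94118; torque at shaft IV = 4978.5 × 0.94118 × 0.96 = 4498.2 lb·in.
Gear mesh: ratio = 46/22 = 2.0909; torque at the output shaft = 4498.2 × 2.0909 × 0.96 = 9029.1 lb·in.

9029 lb·in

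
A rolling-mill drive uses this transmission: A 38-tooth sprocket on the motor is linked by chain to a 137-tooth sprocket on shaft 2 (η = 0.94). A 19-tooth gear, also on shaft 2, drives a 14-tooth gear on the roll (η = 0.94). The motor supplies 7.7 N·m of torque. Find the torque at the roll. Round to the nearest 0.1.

18.1 N·m

After the chain (137/38): 7.7 × 3.6053 × 0.94 = 26.095 N·m
After the gear mesh (14/19): 26.095 × 0.73684 × 0.94 = 18.074 N·m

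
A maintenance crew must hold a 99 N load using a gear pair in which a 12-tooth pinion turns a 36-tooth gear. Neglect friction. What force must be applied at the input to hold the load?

33 N

Gear pair MA = 36/12 = 3.
Effort = load / MA = 99 / 3 = 33 N.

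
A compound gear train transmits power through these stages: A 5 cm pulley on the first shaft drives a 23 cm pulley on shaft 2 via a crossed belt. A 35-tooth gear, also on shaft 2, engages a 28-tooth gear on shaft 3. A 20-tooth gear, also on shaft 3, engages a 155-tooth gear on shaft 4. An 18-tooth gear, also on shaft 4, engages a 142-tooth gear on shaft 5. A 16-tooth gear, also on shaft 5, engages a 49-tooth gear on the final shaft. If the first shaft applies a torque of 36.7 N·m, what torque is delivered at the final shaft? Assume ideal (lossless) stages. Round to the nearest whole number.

25288 N·m

After the belt (23/5): 36.7 × 4.6 = 168.82 N·m
After the gear mesh (28/35): 168.82 × 0.8 = 135.06 N·m
After the gear mesh (155/20): 135.06 × 7.75 = 1046.7 N·m
After the gear mesh (142/18): 1046.7 × 7.8889 = 8257.2 N·m
After the gear mesh (49/16): 8257.2 × 3.0625 = 25288 N·m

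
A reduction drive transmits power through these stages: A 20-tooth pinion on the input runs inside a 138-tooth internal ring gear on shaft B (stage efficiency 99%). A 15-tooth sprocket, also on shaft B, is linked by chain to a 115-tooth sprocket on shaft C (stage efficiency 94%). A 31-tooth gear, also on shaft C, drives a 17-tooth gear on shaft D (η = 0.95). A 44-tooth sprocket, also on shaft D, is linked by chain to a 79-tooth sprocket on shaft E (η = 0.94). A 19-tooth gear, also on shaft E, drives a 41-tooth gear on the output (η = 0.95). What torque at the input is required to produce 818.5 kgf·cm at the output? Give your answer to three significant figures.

9.22 kgf·cm

Overall ratio R = 6.9 × 7.6667 × 0.54839 × 1.7955 × 2.1579 = 112.4; overall efficiency η = 0.99 × 0.94 × 0.95 × 0.94 × 0.95 = 0.7895.
Input torque = output torque / (R × η) = 818.5 / (112.4 × 0.7895) = 9.2243 kgf·cm.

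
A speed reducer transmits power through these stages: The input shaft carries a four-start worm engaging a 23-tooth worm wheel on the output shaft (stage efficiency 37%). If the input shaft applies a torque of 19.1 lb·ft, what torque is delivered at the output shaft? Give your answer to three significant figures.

40.6 lb·ft

Worm: ratio = 23/4 = 5.75; torque at the output shaft = 19.1 × 5.75 × 0.37 = 40.635 lb·ft.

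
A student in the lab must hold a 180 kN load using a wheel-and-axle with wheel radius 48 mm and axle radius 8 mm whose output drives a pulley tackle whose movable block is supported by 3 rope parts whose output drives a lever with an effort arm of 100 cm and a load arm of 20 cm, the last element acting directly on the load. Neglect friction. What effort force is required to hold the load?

2 kN

Wheel-and-axle MA = R/r = 48/8 = 6.
Block-and-tackle MA = number of supporting rope parts = 3.
Lever MA = effort arm / load arm = 100/20 = 5.
Combined ideal MA = 6 × 3 × 5 = 90.
Effort = load / MA = 180 / 90 = 2 kN.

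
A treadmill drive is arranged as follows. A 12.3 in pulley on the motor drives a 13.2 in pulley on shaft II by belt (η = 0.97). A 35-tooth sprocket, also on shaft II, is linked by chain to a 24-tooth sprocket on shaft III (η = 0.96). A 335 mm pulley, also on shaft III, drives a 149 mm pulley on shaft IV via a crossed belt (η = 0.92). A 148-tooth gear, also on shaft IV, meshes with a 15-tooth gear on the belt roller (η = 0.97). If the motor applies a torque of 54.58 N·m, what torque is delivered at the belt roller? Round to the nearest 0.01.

1.50 N·m

Belt: ratio = 13.2/12.3 = 1.0732; torque at shaft II = 54.58 × 1.0732 × 0.97 = 56.816 N·m.
Chain: ratio = 24/35 = 0.68571; torque at shaft III = 56.816 × 0.68571 × 0.96 = 37.401 N·m.
Belt: ratio = 149/335 = 0.44478; torque at shaft IV = 37.401 × 0.44478 × 0.92 = 15.304 N·m.
Gear mesh: ratio = 15/148 = 0.10135; torque at the belt roller = 15.304 × 0.10135 × 0.97 = 1.5046 N·m.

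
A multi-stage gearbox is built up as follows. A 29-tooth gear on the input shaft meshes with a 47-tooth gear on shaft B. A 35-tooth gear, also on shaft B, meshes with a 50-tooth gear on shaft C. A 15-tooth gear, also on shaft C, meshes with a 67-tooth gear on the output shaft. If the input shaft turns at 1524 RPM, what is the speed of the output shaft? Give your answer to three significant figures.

Gear mesh: ratio = 47/29 = 1.6207, so shaft B turns at 1524 / 1.6207 = 940.34 RPM.
Gear mesh: ratio = 50/35 = 1.4286, so shaft C turns at 940.34 / 1.4286 = 658.24 RPM.
Gear mesh: ratio = 67/15 = 4.4667, so the output shaft turns at 658.24 / 4.4667 = 147.37 RPM.

147 RPM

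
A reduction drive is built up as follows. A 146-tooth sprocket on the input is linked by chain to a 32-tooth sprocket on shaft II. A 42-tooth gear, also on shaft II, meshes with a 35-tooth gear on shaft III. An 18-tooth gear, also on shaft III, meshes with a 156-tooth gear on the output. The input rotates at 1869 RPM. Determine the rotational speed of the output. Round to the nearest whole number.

1181 RPM

Chain: ratio = 32/146 = 0.21918, so shaft II turns at 1869 / 0.21918 = 8527.3 RPM.
Gear mesh: ratio = 35/42 = 0.83333, so shaft III turns at 8527.3 / 0.83333 = 10233 RPM.
Gear mesh: ratio = 156/18 = 8.6667, so the output turns at 10233 / 8.6667 = 1180.7 RPM.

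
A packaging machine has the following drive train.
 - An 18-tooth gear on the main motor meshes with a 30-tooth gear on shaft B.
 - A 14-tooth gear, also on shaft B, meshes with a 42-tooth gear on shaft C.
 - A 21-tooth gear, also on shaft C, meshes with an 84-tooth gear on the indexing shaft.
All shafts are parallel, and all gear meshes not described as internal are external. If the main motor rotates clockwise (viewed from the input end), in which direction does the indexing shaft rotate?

the main motor → shaft B: external mesh, 1 reversal → CCW.
shaft B → shaft C: external mesh, 1 reversal → CW.
shaft C → the indexing shaft: external mesh, 1 reversal → CCW.
3 reversals in total — an odd number — so the indexing shaft turns opposite to the main motor.

counterclockwise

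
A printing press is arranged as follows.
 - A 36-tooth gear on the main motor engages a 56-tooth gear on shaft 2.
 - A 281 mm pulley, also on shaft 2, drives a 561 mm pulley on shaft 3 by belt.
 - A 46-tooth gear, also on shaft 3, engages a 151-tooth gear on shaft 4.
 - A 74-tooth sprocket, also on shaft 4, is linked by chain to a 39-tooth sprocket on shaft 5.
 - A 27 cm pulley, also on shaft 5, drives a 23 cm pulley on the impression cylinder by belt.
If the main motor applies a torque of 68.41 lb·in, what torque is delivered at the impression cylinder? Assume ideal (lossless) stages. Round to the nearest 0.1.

Gear mesh: ratio = 56/36 = 1.5556; torque at shaft 2 = 68.41 × 1.5556 = 106.42 lb·in.
Belt: ratio = 561/281 = 1.9964; torque at shaft 3 = 106.42 × 1.9964 = 212.45 lb·in.
Gear mesh: ratio = 151/46 = 3.2826; torque at shaft 4 = 212.45 × 3.2826 = 697.4 lb·in.
Chain: ratio = 39/74 = 0.52703; torque at shaft 5 = 697.4 × 0.52703 = 367.55 lb·in.
Belt: ratio = 23/27 = 0.85185; torque at the impression cylinder = 367.55 × 0.85185 = 313.1 lb·in.

313.1 lb·in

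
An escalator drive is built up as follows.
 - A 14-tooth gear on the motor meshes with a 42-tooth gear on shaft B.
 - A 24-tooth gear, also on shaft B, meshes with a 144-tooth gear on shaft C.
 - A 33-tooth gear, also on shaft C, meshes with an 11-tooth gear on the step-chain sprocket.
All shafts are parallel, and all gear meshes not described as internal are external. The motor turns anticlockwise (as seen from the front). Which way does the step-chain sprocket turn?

the motor → shaft B: external mesh, 1 reversal → CW.
shaft B → shaft C: external mesh, 1 reversal → CCW.
shaft C → the step-chain sprocket: external mesh, 1 reversal → CW.
3 reversals in total — an odd number — so the step-chain sprocket turns opposite to the motor.

clockwise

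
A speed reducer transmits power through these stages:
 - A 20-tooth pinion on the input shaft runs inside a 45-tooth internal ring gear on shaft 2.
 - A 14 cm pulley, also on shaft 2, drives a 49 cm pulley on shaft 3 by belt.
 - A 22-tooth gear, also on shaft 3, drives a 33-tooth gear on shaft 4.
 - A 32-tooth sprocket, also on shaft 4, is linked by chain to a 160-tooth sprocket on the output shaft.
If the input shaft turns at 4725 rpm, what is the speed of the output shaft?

the input shaft → shaft 2 (internal gear, 45/20): 4725 ÷ 2.25 = 2100 rpm
shaft 2 → shaft 3 (belt, 49/14): 2100 ÷ 3.5 = 600 rpm
shaft 3 → shaft 4 (gear mesh, 33/22): 600 ÷ 1.5 = 400 rpm
shaft 4 → the output shaft (chain, 160/32): 400 ÷ 5 = 80 rpm

80 rpm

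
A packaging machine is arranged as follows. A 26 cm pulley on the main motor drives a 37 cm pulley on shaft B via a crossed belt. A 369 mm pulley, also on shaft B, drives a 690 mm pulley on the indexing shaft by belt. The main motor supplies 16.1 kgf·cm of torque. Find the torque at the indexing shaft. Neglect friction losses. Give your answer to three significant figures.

42.8 kgf·cm

After the belt (37/26): 16.1 × 1.4231 = 22.912 kgf·cm
After the belt (690/369): 22.912 × 1.8699 = 42.843 kgf·cm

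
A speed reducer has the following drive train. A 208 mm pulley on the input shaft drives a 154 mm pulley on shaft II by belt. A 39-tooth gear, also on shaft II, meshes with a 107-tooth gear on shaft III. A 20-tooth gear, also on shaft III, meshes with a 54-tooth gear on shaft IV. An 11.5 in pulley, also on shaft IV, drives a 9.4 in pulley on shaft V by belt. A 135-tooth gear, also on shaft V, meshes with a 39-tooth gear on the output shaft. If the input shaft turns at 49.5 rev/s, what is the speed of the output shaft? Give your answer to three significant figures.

Belt: ratio = 154/208 = 0.74038, so shaft II turns at 49.5 / 0.74038 = 66.857 rev/s.
Gear mesh: ratio = 107/39 = 2.7436, so shaft III turns at 66.857 / 2.7436 = 24.368 rev/s.
Gear mesh: ratio = 54/20 = 2.7, so shaft IV turns at 24.368 / 2.7 = 9.0254 rev/s.
Belt: ratio = 9.4/11.5 = 0.81739, so shaft V turns at 9.0254 / 0.81739 = 11.042 rev/s.
Gear mesh: ratio = 39/135 = 0.28889, so the output shaft turns at 11.042 / 0.28889 = 38.221 rev/s.

38.2 rev/s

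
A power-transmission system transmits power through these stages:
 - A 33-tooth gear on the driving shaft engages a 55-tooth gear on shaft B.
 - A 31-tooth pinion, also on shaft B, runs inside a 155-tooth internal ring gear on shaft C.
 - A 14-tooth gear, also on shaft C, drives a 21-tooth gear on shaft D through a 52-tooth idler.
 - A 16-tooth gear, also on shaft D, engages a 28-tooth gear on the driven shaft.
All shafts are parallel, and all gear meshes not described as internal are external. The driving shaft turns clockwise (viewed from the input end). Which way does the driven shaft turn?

the driving shaft → shaft B: external mesh, 1 reversal → CCW.
shaft B → shaft C: internal mesh, same direction → CCW.
shaft C → shaft D: driver → idler → driven is 2 external meshes, 2 reversals → CCW.
shaft D → the driven shaft: external mesh, 1 reversal → CW.
4 reversals in total — an even number — so the driven shaft turns the same way as the driving shaft.

clockwise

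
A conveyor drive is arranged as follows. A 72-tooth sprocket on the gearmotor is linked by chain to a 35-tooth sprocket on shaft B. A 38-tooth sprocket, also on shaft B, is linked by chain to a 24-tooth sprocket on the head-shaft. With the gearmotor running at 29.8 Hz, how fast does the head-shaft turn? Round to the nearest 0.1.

97.1 Hz

the gearmotor → shaft B (chain, 35/72): 29.8 ÷ 0.48611 = 61.303 Hz
shaft B → the head-shaft (chain, 24/38): 61.303 ÷ 0.63158 = 97.063 Hz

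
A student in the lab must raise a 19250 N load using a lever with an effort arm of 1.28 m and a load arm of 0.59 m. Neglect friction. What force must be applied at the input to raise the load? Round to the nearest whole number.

Lever MA = effort arm / load arm = 1.28/0.59 = 2.1695.
Effort = load / MA = 19250 / 2.1695 = 8873 N.

8873 N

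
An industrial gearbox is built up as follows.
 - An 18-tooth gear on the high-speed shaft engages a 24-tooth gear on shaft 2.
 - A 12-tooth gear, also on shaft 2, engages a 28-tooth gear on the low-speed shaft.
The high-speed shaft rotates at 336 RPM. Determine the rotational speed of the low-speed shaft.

the high-speed shaft → shaft 2 (gear mesh, 24/18): 336 ÷ 1.3333 = 252 RPM
shaft 2 → the low-speed shaft (gear mesh, 28/12): 252 ÷ 2.3333 = 108 RPM

108 RPM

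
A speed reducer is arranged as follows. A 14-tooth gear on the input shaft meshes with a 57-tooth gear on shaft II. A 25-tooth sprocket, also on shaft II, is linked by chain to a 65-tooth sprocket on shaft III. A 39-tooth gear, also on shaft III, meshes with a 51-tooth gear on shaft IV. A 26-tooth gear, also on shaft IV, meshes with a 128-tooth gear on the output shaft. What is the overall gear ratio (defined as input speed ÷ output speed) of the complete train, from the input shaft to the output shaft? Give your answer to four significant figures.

68.15

Each stage contributes driven/driver: gear mesh 57/14 = 4.0714, chain 65/25 = 2.6, gear mesh 51/39 = 1.3077, gear mesh 128/26 = 4.9231.
Overall: 4.0714 × 2.6 × 1.3077 × 4.9231 = 68.149.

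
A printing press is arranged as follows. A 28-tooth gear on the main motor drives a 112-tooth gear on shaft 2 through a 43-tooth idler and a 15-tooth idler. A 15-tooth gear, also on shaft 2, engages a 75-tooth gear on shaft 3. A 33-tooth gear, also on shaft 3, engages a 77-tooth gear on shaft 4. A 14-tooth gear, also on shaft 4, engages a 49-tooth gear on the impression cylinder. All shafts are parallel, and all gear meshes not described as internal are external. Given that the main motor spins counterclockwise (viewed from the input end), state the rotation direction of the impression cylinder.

the main motor → shaft 2: driver → idler → idler → driven is 3 external meshes, 3 reversals → CW.
shaft 2 → shaft 3: external mesh, 1 reversal → CCW.
shaft 3 → shaft 4: external mesh, 1 reversal → CW.
shaft 4 → the impression cylinder: external mesh, 1 reversal → CCW.
6 reversals in total — an even number — so the impression cylinder turns the same way as the main motor.

counterclockwise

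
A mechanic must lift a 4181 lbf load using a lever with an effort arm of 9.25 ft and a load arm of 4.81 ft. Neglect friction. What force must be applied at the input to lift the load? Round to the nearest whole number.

Lever MA = effort arm / load arm = 9.25/4.81 = 1.9231.
Effort = load / MA = 4181 / 1.9231 = 2174.1 lbf.

2174 lbf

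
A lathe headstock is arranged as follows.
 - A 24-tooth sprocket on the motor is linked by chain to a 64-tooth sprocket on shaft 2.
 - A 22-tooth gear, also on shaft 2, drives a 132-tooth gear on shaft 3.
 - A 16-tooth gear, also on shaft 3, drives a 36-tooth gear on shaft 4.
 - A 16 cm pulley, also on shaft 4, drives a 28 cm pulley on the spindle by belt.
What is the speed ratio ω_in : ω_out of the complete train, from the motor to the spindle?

63

Each stage contributes driven/driver: chain 64/24 = 2.6667, gear mesh 132/22 = 6, gear mesh 36/16 = 2.25, belt 28/16 = 1.75.
Overall: 2.6667 × 6 × 2.25 × 1.75 = 63.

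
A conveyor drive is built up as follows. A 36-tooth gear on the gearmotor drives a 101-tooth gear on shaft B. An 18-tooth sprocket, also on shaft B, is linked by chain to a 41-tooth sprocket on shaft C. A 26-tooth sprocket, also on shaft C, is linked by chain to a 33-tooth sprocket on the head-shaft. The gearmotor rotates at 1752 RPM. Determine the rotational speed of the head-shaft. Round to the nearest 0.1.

216.0 RPM

gear mesh 101/36 = 2.8056 → 1752/2.8056 = 624.48 RPM
chain 41/18 = 2.2778 → 624.48/2.2778 = 274.16 RPM
chain 33/26 = 1.2692 → 274.16/1.2692 = 216 RPM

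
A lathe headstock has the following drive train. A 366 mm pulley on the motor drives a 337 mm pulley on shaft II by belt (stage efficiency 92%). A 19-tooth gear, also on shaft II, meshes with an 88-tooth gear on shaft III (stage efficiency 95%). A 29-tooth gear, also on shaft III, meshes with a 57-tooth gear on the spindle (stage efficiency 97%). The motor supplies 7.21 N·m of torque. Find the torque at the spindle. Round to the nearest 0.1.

After the belt (337/366): 7.21 × 0.92077 × 0.92 = 6.1076 N·m
After the gear mesh (88/19): 6.1076 × 4.6316 × 0.95 = 26.874 N·m
After the gear mesh (57/29): 26.874 × 1.9655 × 0.97 = 51.236 N·m

51.2 N·m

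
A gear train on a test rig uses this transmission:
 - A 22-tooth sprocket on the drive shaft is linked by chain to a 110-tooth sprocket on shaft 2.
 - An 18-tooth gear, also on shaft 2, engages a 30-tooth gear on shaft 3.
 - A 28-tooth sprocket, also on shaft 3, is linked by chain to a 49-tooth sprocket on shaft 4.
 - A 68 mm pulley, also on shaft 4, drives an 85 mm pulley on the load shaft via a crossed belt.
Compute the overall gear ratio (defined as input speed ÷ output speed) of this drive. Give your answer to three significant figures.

Each stage contributes driven/driver: chain 110/22 = 5, gear mesh 30/18 = 1.6667, chain 49/28 = 1.75, belt 85/68 = 1.25.
Overall: 5 × 1.6667 × 1.75 × 1.25 = 18.229.

18.2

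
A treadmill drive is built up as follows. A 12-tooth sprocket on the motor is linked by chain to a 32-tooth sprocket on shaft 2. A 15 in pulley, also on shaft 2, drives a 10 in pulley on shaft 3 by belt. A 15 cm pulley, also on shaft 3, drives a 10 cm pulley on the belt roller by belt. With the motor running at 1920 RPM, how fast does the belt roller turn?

chain 32/12 = 2.6667 → 1920/2.6667 = 720 RPM
belt 10/15 = 0.66667 → 720/0.66667 = 1080 RPM
belt 10/15 = 0.66667 → 1080/0.66667 = 1620 RPM

1620 RPM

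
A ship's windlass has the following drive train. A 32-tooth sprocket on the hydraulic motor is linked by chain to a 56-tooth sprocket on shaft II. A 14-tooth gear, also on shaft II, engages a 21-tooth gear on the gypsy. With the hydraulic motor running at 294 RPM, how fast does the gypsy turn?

112 RPM

the hydraulic motor → shaft II (chain, 56/32): 294 ÷ 1.75 = 168 RPM
shaft II → the gypsy (gear mesh, 21/14): 168 ÷ 1.5 = 112 RPM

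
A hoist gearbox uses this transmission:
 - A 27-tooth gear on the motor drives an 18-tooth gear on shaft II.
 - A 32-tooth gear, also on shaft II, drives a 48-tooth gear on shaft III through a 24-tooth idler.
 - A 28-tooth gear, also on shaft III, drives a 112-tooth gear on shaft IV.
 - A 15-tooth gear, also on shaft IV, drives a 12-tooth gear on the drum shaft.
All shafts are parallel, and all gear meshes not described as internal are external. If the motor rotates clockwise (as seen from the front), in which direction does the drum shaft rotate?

counterclockwise

the motor → shaft II: external mesh, 1 reversal → CCW.
shaft II → shaft III: driver → idler → driven is 2 external meshes, 2 reversals → CCW.
shaft III → shaft IV: external mesh, 1 reversal → CW.
shaft IV → the drum shaft: external mesh, 1 reversal → CCW.
5 reversals in total — an odd number — so the drum shaft turns opposite to the motor.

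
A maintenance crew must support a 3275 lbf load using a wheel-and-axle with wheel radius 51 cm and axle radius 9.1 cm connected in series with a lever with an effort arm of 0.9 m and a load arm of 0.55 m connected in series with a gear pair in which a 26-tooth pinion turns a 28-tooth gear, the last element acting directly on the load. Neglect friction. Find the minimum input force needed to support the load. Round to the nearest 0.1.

331.6 lbf

Wheel-and-axle MA = R/r = 51/9.1 = 5.6044.
Lever MA = effort arm / load arm = 0.9/0.55 = 1.6364.
Gear pair MA = 28/26 = 1.0769.
Combined ideal MA = 5.6044 × 1.6364 × 1.0769 = 9.8763.
Effort = load / MA = 3275 / 9.8763 = 331.6 lbf.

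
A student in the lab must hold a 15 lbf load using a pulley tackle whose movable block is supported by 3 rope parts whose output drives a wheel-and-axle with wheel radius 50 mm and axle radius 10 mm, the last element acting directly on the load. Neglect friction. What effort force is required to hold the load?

Block-and-tackle MA = number of supporting rope parts = 3.
Wheel-and-axle MA = R/r = 50/10 = 5.
Combined ideal MA = 3 × 5 = 15.
Effort = load / MA = 15 / 15 = 1 lbf.

1 lbf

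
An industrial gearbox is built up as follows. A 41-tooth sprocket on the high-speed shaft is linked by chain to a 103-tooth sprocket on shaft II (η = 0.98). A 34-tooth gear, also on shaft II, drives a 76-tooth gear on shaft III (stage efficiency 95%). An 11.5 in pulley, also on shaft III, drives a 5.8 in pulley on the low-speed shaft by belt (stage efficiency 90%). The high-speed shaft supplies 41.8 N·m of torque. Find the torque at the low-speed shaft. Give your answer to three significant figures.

99.2 N·m

After the chain (103/41): 41.8 × 2.5122 × 0.98 = 102.91 N·m
After the gear mesh (76/34): 102.91 × 2.2353 × 0.95 = 218.53 N·m
After the belt (5.8/11.5): 218.53 × 0.50435 × 0.90 = 99.194 N·m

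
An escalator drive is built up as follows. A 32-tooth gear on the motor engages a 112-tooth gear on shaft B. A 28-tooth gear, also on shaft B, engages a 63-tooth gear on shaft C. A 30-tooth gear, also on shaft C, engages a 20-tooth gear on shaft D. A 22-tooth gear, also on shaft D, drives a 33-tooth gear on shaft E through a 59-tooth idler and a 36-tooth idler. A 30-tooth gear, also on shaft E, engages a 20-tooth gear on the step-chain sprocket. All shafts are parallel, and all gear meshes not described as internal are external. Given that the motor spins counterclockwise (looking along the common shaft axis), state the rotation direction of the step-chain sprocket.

the motor → shaft B: external mesh, 1 reversal → CW.
shaft B → shaft C: external mesh, 1 reversal → CCW.
shaft C → shaft D: external mesh, 1 reversal → CW.
shaft D → shaft E: driver → idler → idler → driven is 3 external meshes, 3 reversals → CCW.
shaft E → the step-chain sprocket: external mesh, 1 reversal → CW.
7 reversals in total — an odd number — so the step-chain sprocket turns opposite to the motor.

clockwise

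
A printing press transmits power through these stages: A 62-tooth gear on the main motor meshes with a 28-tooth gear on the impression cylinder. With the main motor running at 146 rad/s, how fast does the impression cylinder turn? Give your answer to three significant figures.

gear mesh 28/62 = 0.45161 → 146/0.45161 = 323.29 rad/s

323 rad/s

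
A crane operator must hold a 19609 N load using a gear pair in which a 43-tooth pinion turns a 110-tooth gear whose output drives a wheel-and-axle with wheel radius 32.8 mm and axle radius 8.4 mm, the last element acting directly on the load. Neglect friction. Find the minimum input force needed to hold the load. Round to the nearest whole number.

Gear pair MA = 110/43 = 2.5581.
Wheel-and-axle MA = R/r = 32.8/8.4 = 3.9048.
Combined ideal MA = 2.5581 × 3.9048 = 9.9889.
Effort = load / MA = 19609 / 9.9889 = 1963.1 N.

1963 N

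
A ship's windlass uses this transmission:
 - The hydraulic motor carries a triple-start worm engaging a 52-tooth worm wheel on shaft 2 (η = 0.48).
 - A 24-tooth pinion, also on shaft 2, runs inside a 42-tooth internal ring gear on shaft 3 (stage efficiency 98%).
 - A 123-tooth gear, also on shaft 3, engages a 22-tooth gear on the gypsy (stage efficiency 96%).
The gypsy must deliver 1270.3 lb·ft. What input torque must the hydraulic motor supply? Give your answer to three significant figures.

Overall ratio R = 17.333 × 1.75 × 0.17886 = 5.4255; overall efficiency η = 0.48 × 0.98 × 0.96 = 0.4516.
Input torque = output torque / (R × η) = 1270.3 / (5.4255 × 0.4516) = 518.48 lb·ft.

518 lb·ft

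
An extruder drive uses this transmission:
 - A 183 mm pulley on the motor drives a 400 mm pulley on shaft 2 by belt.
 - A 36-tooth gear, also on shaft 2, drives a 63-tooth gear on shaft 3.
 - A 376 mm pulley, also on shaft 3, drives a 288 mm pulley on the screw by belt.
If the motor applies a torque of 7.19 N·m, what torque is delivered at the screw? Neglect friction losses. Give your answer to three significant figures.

belt 400/183 = 2.1858 → τ = 7.19·2.1858 = 15.716 N·m
gear mesh 63/36 = 1.75 → τ = 15.716·1.75 = 27.503 N·m
belt 288/376 = 0.76596 → τ = 27.503·0.76596 = 21.066 N·m

21.1 N·m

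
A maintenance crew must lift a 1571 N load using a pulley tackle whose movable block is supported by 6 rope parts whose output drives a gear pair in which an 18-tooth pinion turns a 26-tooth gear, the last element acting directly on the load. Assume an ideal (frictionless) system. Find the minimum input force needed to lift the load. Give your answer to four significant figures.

181.3 N

Block-and-tackle MA = number of supporting rope parts = 6.
Gear pair MA = 26/18 = 1.4444.
Combined ideal MA = 6 × 1.4444 = 8.6667.
Effort = load / MA = 1571 / 8.6667 = 181.27 N.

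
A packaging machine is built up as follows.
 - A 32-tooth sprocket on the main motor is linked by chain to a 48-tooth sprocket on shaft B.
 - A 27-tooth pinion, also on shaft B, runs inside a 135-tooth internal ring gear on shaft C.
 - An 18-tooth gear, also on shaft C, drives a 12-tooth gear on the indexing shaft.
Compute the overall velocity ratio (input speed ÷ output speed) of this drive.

5

Each stage contributes driven/driver: chain 48/32 = 1.5, internal gear 135/27 = 5, gear mesh 12/18 = 0.66667.
Overall: 1.5 × 5 × 0.66667 = 5.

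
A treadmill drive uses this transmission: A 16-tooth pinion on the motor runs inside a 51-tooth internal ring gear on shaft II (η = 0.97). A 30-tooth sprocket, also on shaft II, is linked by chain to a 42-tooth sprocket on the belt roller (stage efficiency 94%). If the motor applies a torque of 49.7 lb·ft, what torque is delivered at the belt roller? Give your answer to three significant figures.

After the internal gear (51/16): 49.7 × 3.1875 × 0.97 = 153.67 lb·ft
After the chain (42/30): 153.67 × 1.4 × 0.94 = 202.22 lb·ft

202 lb·ft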